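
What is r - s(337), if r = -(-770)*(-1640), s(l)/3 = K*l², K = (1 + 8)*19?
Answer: -59523697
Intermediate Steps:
K = 171 (K = 9*19 = 171)
s(l) = 513*l² (s(l) = 3*(171*l²) = 513*l²)
r = -1262800 (r = -1*1262800 = -1262800)
r - s(337) = -1262800 - 513*337² = -1262800 - 513*113569 = -1262800 - 1*58260897 = -1262800 - 58260897 = -59523697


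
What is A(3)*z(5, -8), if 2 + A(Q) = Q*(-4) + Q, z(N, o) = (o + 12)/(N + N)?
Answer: -22/5 ≈ -4.4000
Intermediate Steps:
z(N, o) = (12 + o)/(2*N) (z(N, o) = (12 + o)/((2*N)) = (12 + o)*(1/(2*N)) = (12 + o)/(2*N))
A(Q) = -2 - 3*Q (A(Q) = -2 + (Q*(-4) + Q) = -2 + (-4*Q + Q) = -2 - 3*Q)
A(3)*z(5, -8) = (-2 - 3*3)*((½)*(12 - 8)/5) = (-2 - 9)*((½)*(⅕)*4) = -11*⅖ = -22/5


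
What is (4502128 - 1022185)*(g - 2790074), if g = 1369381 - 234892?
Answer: -5761341431655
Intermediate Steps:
g = 1134489
(4502128 - 1022185)*(g - 2790074) = (4502128 - 1022185)*(1134489 - 2790074) = 3479943*(-1655585) = -5761341431655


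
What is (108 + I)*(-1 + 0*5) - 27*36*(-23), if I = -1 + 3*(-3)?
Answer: 22258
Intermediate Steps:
I = -10 (I = -1 - 9 = -10)
(108 + I)*(-1 + 0*5) - 27*36*(-23) = (108 - 10)*(-1 + 0*5) - 27*36*(-23) = 98*(-1 + 0) - 972*(-23) = 98*(-1) - 1*(-22356) = -98 + 22356 = 22258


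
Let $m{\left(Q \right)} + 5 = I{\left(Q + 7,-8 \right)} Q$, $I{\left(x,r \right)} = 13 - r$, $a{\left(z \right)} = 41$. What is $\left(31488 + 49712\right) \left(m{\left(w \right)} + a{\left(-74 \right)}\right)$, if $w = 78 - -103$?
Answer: $311564400$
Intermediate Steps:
$w = 181$ ($w = 78 + 103 = 181$)
$m{\left(Q \right)} = -5 + 21 Q$ ($m{\left(Q \right)} = -5 + \left(13 - -8\right) Q = -5 + \left(13 + 8\right) Q = -5 + 21 Q$)
$\left(31488 + 49712\right) \left(m{\left(w \right)} + a{\left(-74 \right)}\right) = \left(31488 + 49712\right) \left(\left(-5 + 21 \cdot 181\right) + 41\right) = 81200 \left(\left(-5 + 3801\right) + 41\right) = 81200 \left(3796 + 41\right) = 81200 \cdot 3837 = 311564400$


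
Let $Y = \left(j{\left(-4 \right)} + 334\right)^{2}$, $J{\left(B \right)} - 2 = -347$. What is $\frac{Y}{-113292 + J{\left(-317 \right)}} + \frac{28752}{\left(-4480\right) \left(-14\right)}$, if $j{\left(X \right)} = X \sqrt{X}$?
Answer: $- \frac{77614317}{148485680} + \frac{5344 i}{113637} \approx -0.52271 + 0.047027 i$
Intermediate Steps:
$j{\left(X \right)} = X^{\frac{3}{2}}$
$J{\left(B \right)} = -345$ ($J{\left(B \right)} = 2 - 347 = -345$)
$Y = \left(334 - 8 i\right)^{2}$ ($Y = \left(\left(-4\right)^{\frac{3}{2}} + 334\right)^{2} = \left(- 8 i + 334\right)^{2} = \left(334 - 8 i\right)^{2} \approx 1.1149 \cdot 10^{5} - 5344.0 i$)
$\frac{Y}{-113292 + J{\left(-317 \right)}} + \frac{28752}{\left(-4480\right) \left(-14\right)} = \frac{111492 - 5344 i}{-113292 - 345} + \frac{28752}{\left(-4480\right) \left(-14\right)} = \frac{111492 - 5344 i}{-113637} + \frac{28752}{62720} = \left(111492 - 5344 i\right) \left(- \frac{1}{113637}\right) + 28752 \cdot \frac{1}{62720} = \left(- \frac{37164}{37879} + \frac{5344 i}{113637}\right) + \frac{1797}{3920} = - \frac{77614317}{148485680} + \frac{5344 i}{113637}$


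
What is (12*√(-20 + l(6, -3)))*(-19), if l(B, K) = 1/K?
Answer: -76*I*√183 ≈ -1028.1*I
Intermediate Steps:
(12*√(-20 + l(6, -3)))*(-19) = (12*√(-20 + 1/(-3)))*(-19) = (12*√(-20 - ⅓))*(-19) = (12*√(-61/3))*(-19) = (12*(I*√183/3))*(-19) = (4*I*√183)*(-19) = -76*I*√183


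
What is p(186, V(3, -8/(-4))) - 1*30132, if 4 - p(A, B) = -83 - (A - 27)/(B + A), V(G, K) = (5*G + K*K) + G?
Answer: -6249201/208 ≈ -30044.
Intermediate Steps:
V(G, K) = K**2 + 6*G (V(G, K) = (5*G + K**2) + G = (K**2 + 5*G) + G = K**2 + 6*G)
p(A, B) = 87 + (-27 + A)/(A + B) (p(A, B) = 4 - (-83 - (A - 27)/(B + A)) = 4 - (-83 - (-27 + A)/(A + B)) = 4 + (83 + (-27 + A)/(A + B)) = 87 + (-27 + A)/(A + B))
p(186, V(3, -8/(-4))) - 1*30132 = (-27 + 87*((-8/(-4))**2 + 6*3) + 88*186)/(186 + ((-8/(-4))**2 + 6*3)) - 1*30132 = (-27 + 87*((-8*(-1/4))**2 + 18) + 16368)/(186 + ((-8*(-1/4))**2 + 18)) - 30132 = (-27 + 87*(2**2 + 18) + 16368)/(186 + (2**2 + 18)) - 30132 = (-27 + 87*(4 + 18) + 16368)/(186 + (4 + 18)) - 30132 = (-27 + 87*22 + 16368)/(186 + 22) - 30132 = (-27 + 1914 + 16368)/208 - 30132 = (1/208)*18255 - 30132 = 18255/208 - 30132 = -6249201/208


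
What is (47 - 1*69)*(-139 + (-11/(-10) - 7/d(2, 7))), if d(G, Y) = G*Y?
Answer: 15224/5 ≈ 3044.8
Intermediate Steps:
(47 - 1*69)*(-139 + (-11/(-10) - 7/d(2, 7))) = (47 - 1*69)*(-139 + (-11/(-10) - 7/(2*7))) = (47 - 69)*(-139 + (-11*(-⅒) - 7/14)) = -22*(-139 + (11/10 - 7*1/14)) = -22*(-139 + (11/10 - ½)) = -22*(-139 + ⅗) = -22*(-692/5) = 15224/5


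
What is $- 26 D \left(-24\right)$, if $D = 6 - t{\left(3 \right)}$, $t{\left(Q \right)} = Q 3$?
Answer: $-1872$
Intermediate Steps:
$t{\left(Q \right)} = 3 Q$
$D = -3$ ($D = 6 - 3 \cdot 3 = 6 - 9 = -3$)
$- 26 D \left(-24\right) = \left(-26\right) \left(-3\right) \left(-24\right) = 78 \left(-24\right) = -1872$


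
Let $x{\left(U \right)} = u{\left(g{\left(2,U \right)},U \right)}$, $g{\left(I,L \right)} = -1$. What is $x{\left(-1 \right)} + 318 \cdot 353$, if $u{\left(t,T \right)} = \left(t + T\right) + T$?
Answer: $112251$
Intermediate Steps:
$u{\left(t,T \right)} = t + 2 T$ ($u{\left(t,T \right)} = \left(T + t\right) + T = t + 2 T$)
$x{\left(U \right)} = -1 + 2 U$
$x{\left(-1 \right)} + 318 \cdot 353 = \left(-1 + 2 \left(-1\right)\right) + 318 \cdot 353 = \left(-1 - 2\right) + 112254 = -3 + 112254 = 112251$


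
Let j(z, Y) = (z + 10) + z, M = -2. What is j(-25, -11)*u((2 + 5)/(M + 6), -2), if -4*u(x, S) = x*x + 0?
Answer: 245/8 ≈ 30.625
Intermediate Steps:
u(x, S) = -x**2/4 (u(x, S) = -(x*x + 0)/4 = -(x**2 + 0)/4 = -x**2/4)
j(z, Y) = 10 + 2*z (j(z, Y) = (10 + z) + z = 10 + 2*z)
j(-25, -11)*u((2 + 5)/(M + 6), -2) = (10 + 2*(-25))*(-(2 + 5)**2/(-2 + 6)**2/4) = (10 - 50)*(-(7/4)**2/4) = -(-10)*(7*(1/4))**2 = -(-10)*(7/4)**2 = -(-10)*49/16 = -40*(-49/64) = 245/8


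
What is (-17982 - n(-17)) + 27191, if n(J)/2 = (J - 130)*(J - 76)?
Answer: -18133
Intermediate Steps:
n(J) = 2*(-130 + J)*(-76 + J) (n(J) = 2*((J - 130)*(J - 76)) = 2*((-130 + J)*(-76 + J)) = 2*(-130 + J)*(-76 + J))
(-17982 - n(-17)) + 27191 = (-17982 - (19760 - 412*(-17) + 2*(-17)²)) + 27191 = (-17982 - (19760 + 7004 + 2*289)) + 27191 = (-17982 - (19760 + 7004 + 578)) + 27191 = (-17982 - 1*27342) + 27191 = (-17982 - 27342) + 27191 = -45324 + 27191 = -18133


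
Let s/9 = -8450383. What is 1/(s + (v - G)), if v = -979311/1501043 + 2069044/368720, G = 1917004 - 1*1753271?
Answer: -138366143740/10545876597179337957 ≈ -1.3120e-8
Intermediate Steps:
G = 163733 (G = 1917004 - 1753271 = 163733)
s = -76053447 (s = 9*(-8450383) = -76053447)
v = 686158115243/138366143740 (v = -979311*1/1501043 + 2069044*(1/368720) = -979311/1501043 + 517261/92180 = 686158115243/138366143740 ≈ 4.9590)
1/(s + (v - G)) = 1/(-76053447 + (686158115243/138366143740 - 1*163733)) = 1/(-76053447 + (686158115243/138366143740 - 163733)) = 1/(-76053447 - 22654417654866177/138366143740) = 1/(-10545876597179337957/138366143740) = -138366143740/10545876597179337957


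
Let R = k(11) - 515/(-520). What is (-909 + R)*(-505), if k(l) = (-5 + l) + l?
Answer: 46795825/104 ≈ 4.4996e+5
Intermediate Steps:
k(l) = -5 + 2*l
R = 1871/104 (R = (-5 + 2*11) - 515/(-520) = (-5 + 22) - 515*(-1/520) = 17 + 103/104 = 1871/104 ≈ 17.990)
(-909 + R)*(-505) = (-909 + 1871/104)*(-505) = -92665/104*(-505) = 46795825/104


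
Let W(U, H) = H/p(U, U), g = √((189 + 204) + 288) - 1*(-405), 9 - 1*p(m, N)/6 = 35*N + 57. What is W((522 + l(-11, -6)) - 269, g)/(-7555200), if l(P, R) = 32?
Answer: 3/3365589760 + √681/454354617600 ≈ 9.4881e-10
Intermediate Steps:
p(m, N) = -288 - 210*N (p(m, N) = 54 - 6*(35*N + 57) = 54 - 6*(57 + 35*N) = 54 + (-342 - 210*N) = -288 - 210*N)
g = 405 + √681 (g = √(393 + 288) + 405 = √681 + 405 = 405 + √681 ≈ 431.10)
W(U, H) = H/(-288 - 210*U)
W((522 + l(-11, -6)) - 269, g)/(-7555200) = -(405 + √681)/(288 + 210*((522 + 32) - 269))/(-7555200) = -(405 + √681)/(288 + 210*(554 - 269))*(-1/7555200) = -(405 + √681)/(288 + 210*285)*(-1/7555200) = -(405 + √681)/(288 + 59850)*(-1/7555200) = -1*(405 + √681)/60138*(-1/7555200) = -1*(405 + √681)*1/60138*(-1/7555200) = (-45/6682 - √681/60138)*(-1/7555200) = 3/3365589760 + √681/454354617600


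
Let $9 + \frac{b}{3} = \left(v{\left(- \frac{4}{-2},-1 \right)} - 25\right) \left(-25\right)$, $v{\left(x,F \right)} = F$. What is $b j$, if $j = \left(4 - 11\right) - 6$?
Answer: $-24999$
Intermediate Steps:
$j = -13$ ($j = -7 - 6 = -13$)
$b = 1923$ ($b = -27 + 3 \left(-1 - 25\right) \left(-25\right) = -27 + 3 \left(\left(-26\right) \left(-25\right)\right) = -27 + 3 \cdot 650 = -27 + 1950 = 1923$)
$b j = 1923 \left(-13\right) = -24999$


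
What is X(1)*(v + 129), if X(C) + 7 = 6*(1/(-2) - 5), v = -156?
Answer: 1080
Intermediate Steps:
X(C) = -40 (X(C) = -7 + 6*(1/(-2) - 5) = -7 + 6*(-½ - 5) = -7 + 6*(-11/2) = -7 - 33 = -40)
X(1)*(v + 129) = -40*(-156 + 129) = -40*(-27) = 1080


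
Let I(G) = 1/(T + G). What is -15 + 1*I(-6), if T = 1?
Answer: -76/5 ≈ -15.200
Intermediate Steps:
I(G) = 1/(1 + G)
-15 + 1*I(-6) = -15 + 1/(1 - 6) = -15 + 1/(-5) = -15 + 1*(-⅕) = -15 - ⅕ = -76/5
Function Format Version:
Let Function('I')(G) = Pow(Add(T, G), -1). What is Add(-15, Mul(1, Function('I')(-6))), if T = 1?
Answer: Rational(-76, 5) ≈ -15.200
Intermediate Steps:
Function('I')(G) = Pow(Add(1, G), -1)
Add(-15, Mul(1, Function('I')(-6))) = Add(-15, Mul(1, Pow(Add(1, -6), -1))) = Add(-15, Mul(1, Pow(-5, -1))) = Add(-15, Mul(1, Rational(-1, 5))) = Add(-15, Rational(-1, 5)) = Rational(-76, 5)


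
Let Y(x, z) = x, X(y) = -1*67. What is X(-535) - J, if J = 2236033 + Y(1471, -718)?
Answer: -2237571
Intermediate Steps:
X(y) = -67
J = 2237504 (J = 2236033 + 1471 = 2237504)
X(-535) - J = -67 - 1*2237504 = -67 - 2237504 = -2237571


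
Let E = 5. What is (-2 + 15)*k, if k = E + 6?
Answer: 143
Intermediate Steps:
k = 11 (k = 5 + 6 = 11)
(-2 + 15)*k = (-2 + 15)*11 = 13*11 = 143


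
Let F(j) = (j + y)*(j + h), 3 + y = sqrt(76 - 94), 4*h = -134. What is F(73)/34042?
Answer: 2765/34042 + 237*I*sqrt(2)/68084 ≈ 0.081223 + 0.0049229*I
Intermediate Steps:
h = -67/2 (h = (1/4)*(-134) = -67/2 ≈ -33.500)
y = -3 + 3*I*sqrt(2) (y = -3 + sqrt(76 - 94) = -3 + sqrt(-18) = -3 + 3*I*sqrt(2) ≈ -3.0 + 4.2426*I)
F(j) = (-67/2 + j)*(-3 + j + 3*I*sqrt(2)) (F(j) = (j + (-3 + 3*I*sqrt(2)))*(j - 67/2) = (-3 + j + 3*I*sqrt(2))*(-67/2 + j) = (-67/2 + j)*(-3 + j + 3*I*sqrt(2)))
F(73)/34042 = (201/2 + 73**2 - 73/2*73 - 201*I*sqrt(2)/2 + 3*I*73*sqrt(2))/34042 = (201/2 + 5329 - 5329/2 - 201*I*sqrt(2)/2 + 219*I*sqrt(2))*(1/34042) = (2765 + 237*I*sqrt(2)/2)*(1/34042) = 2765/34042 + 237*I*sqrt(2)/68084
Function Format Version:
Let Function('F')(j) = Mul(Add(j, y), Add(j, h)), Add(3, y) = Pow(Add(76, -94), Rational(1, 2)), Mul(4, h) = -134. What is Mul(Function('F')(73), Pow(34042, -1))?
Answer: Add(Rational(2765, 34042), Mul(Rational(237, 68084), I, Pow(2, Rational(1, 2)))) ≈ Add(0.081223, Mul(0.0049229, I))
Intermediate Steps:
h = Rational(-67, 2) (h = Mul(Rational(1, 4), -134) = Rational(-67, 2) ≈ -33.500)
y = Add(-3, Mul(3, I, Pow(2, Rational(1, 2)))) (y = Add(-3, Pow(Add(76, -94), Rational(1, 2))) = Add(-3, Pow(-18, Rational(1, 2))) = Add(-3, Mul(3, I, Pow(2, Rational(1, 2)))) ≈ Add(-3.0000, Mul(4.2426, I)))
Function('F')(j) = Mul(Add(Rational(-67, 2), j), Add(-3, j, Mul(3, I, Pow(2, Rational(1, 2))))) (Function('F')(j) = Mul(Add(j, Add(-3, Mul(3, I, Pow(2, Rational(1, 2))))), Add(j, Rational(-67, 2))) = Mul(Add(-3, j, Mul(3, I, Pow(2, Rational(1, 2)))), Add(Rational(-67, 2), j)) = Mul(Add(Rational(-67, 2), j), Add(-3, j, Mul(3, I, Pow(2, Rational(1, 2))))))
Mul(Function('F')(73), Pow(34042, -1)) = Mul(Add(Rational(201, 2), Pow(73, 2), Mul(Rational(-73, 2), 73), Mul(Rational(-201, 2), I, Pow(2, Rational(1, 2))), Mul(3, I, 73, Pow(2, Rational(1, 2)))), Pow(34042, -1)) = Mul(Add(Rational(201, 2), 5329, Rational(-5329, 2), Mul(Rational(-201, 2), I, Pow(2, Rational(1, 2))), Mul(219, I, Pow(2, Rational(1, 2)))), Rational(1, 34042)) = Mul(Add(2765, Mul(Rational(237, 2), I, Pow(2, Rational(1, 2)))), Rational(1, 34042)) = Add(Rational(2765, 34042), Mul(Rational(237, 68084), I, Pow(2, Rational(1, 2))))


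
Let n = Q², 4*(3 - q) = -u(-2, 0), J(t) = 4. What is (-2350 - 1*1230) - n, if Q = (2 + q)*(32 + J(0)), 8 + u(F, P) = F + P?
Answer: -11680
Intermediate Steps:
u(F, P) = -8 + F + P (u(F, P) = -8 + (F + P) = -8 + F + P)
q = ½ (q = 3 - (-1)*(-8 - 2 + 0)/4 = 3 - (-1)*(-10)/4 = 3 - ¼*10 = 3 - 5/2 = ½ ≈ 0.50000)
Q = 90 (Q = (2 + ½)*(32 + 4) = (5/2)*36 = 90)
n = 8100 (n = 90² = 8100)
(-2350 - 1*1230) - n = (-2350 - 1*1230) - 1*8100 = (-2350 - 1230) - 8100 = -3580 - 8100 = -11680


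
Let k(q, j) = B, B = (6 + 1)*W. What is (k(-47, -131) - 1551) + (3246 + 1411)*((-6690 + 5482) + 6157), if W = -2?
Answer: 23045928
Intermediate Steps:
B = -14 (B = (6 + 1)*(-2) = 7*(-2) = -14)
k(q, j) = -14
(k(-47, -131) - 1551) + (3246 + 1411)*((-6690 + 5482) + 6157) = (-14 - 1551) + (3246 + 1411)*((-6690 + 5482) + 6157) = -1565 + 4657*(-1208 + 6157) = -1565 + 4657*4949 = -1565 + 23047493 = 23045928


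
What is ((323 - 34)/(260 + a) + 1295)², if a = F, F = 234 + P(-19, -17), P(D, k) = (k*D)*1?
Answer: 1120007356416/667489 ≈ 1.6779e+6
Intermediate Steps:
P(D, k) = D*k (P(D, k) = (D*k)*1 = D*k)
F = 557 (F = 234 - 19*(-17) = 234 + 323 = 557)
a = 557
((323 - 34)/(260 + a) + 1295)² = ((323 - 34)/(260 + 557) + 1295)² = (289/817 + 1295)² = (1058304/817)² = 1120007356416/667489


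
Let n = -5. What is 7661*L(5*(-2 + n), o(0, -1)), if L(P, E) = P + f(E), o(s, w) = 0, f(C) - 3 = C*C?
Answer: -245152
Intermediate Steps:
f(C) = 3 + C² (f(C) = 3 + C*C = 3 + C²)
L(P, E) = 3 + P + E² (L(P, E) = P + (3 + E²) = 3 + P + E²)
7661*L(5*(-2 + n), o(0, -1)) = 7661*(3 + 5*(-2 - 5) + 0²) = 7661*(3 + 5*(-7) + 0) = 7661*(3 - 35 + 0) = 7661*(-32) = -245152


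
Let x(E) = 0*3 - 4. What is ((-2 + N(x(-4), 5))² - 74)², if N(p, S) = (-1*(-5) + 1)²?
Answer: 1170724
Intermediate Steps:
x(E) = -4 (x(E) = 0 - 4 = -4)
N(p, S) = 36 (N(p, S) = (5 + 1)² = 6² = 36)
((-2 + N(x(-4), 5))² - 74)² = ((-2 + 36)² - 74)² = (34² - 74)² = (1156 - 74)² = 1082² = 1170724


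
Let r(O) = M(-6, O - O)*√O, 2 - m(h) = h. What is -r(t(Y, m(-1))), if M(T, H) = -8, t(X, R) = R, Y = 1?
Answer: 8*√3 ≈ 13.856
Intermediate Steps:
m(h) = 2 - h
r(O) = -8*√O
-r(t(Y, m(-1))) = -(-8)*√(2 - 1*(-1)) = -(-8)*√(2 + 1) = -(-8)*√3 = 8*√3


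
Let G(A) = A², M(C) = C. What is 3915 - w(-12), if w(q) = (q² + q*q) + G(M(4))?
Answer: 3611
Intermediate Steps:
w(q) = 16 + 2*q² (w(q) = (q² + q*q) + 4² = (q² + q²) + 16 = 2*q² + 16 = 16 + 2*q²)
3915 - w(-12) = 3915 - (16 + 2*(-12)²) = 3915 - (16 + 2*144) = 3915 - (16 + 288) = 3915 - 1*304 = 3915 - 304 = 3611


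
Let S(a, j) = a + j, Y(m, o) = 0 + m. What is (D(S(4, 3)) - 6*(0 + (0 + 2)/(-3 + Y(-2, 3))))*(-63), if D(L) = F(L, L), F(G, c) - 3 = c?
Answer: -3906/5 ≈ -781.20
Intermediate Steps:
F(G, c) = 3 + c
Y(m, o) = m
D(L) = 3 + L
(D(S(4, 3)) - 6*(0 + (0 + 2)/(-3 + Y(-2, 3))))*(-63) = ((3 + (4 + 3)) - 6*(0 + (0 + 2)/(-3 - 2)))*(-63) = ((3 + 7) - 6*(0 + 2/(-5)))*(-63) = (10 - 6*(0 + 2*(-1/5)))*(-63) = (10 - 6*(0 - 2/5))*(-63) = (10 - 6*(-2/5))*(-63) = (10 + 12/5)*(-63) = (62/5)*(-63) = -3906/5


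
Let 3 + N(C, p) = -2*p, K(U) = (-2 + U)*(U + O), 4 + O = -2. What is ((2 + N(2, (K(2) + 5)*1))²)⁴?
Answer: 214358881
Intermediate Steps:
O = -6 (O = -4 - 2 = -6)
K(U) = (-6 + U)*(-2 + U) (K(U) = (-2 + U)*(U - 6) = (-2 + U)*(-6 + U) = (-6 + U)*(-2 + U))
N(C, p) = -3 - 2*p
((2 + N(2, (K(2) + 5)*1))²)⁴ = ((2 + (-3 - 2*((12 + 2² - 8*2) + 5)))²)⁴ = ((2 + (-3 - 2*((12 + 4 - 16) + 5)))²)⁴ = ((2 + (-3 - 2*(0 + 5)))²)⁴ = ((2 + (-3 - 10))²)⁴ = ((2 - 13)²)⁴ = ((-11)²)⁴ = 121⁴ = 214358881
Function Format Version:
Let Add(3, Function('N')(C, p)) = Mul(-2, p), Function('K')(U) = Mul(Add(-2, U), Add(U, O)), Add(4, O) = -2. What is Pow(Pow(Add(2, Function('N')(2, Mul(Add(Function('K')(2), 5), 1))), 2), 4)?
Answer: 214358881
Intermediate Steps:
O = -6 (O = Add(-4, -2) = -6)
Function('K')(U) = Mul(Add(-6, U), Add(-2, U)) (Function('K')(U) = Mul(Add(-2, U), Add(U, -6)) = Mul(Add(-2, U), Add(-6, U)) = Mul(Add(-6, U), Add(-2, U)))
Function('N')(C, p) = Add(-3, Mul(-2, p))
Pow(Pow(Add(2, Function('N')(2, Mul(Add(Function('K')(2), 5), 1))), 2), 4) = Pow(Pow(Add(2, Add(-3, Mul(-2, Mul(Add(Add(12, Pow(2, 2), Mul(-8, 2)), 5), 1)))), 2), 4) = Pow(Pow(Add(2, Add(-3, Mul(-2, Mul(Add(Add(12, 4, -16), 5), 1)))), 2), 4) = Pow(Pow(Add(2, Add(-3, Mul(-2, Mul(Add(0, 5), 1)))), 2), 4) = Pow(Pow(Add(2, Add(-3, Mul(-2, Mul(5, 1)))), 2), 4) = Pow(Pow(Add(2, Add(-3, Mul(-2, 5))), 2), 4) = Pow(Pow(Add(2, Add(-3, -10)), 2), 4) = Pow(Pow(Add(2, -13), 2), 4) = Pow(Pow(-11, 2), 4) = Pow(121, 4) = 214358881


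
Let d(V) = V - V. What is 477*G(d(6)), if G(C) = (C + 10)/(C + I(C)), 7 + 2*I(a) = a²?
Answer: -9540/7 ≈ -1362.9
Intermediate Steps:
d(V) = 0
I(a) = -7/2 + a²/2
G(C) = (10 + C)/(-7/2 + C + C²/2) (G(C) = (C + 10)/(C + (-7/2 + C²/2)) = (10 + C)/(-7/2 + C + C²/2))
477*G(d(6)) = 477*(2*(10 + 0)/(-7 + 0² + 2*0)) = 477*(2*10/(-7 + 0 + 0)) = 477*(2*10/(-7)) = 477*(2*(-⅐)*10) = 477*(-20/7) = -9540/7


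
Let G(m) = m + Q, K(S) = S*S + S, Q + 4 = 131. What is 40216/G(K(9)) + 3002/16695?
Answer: 96008222/517545 ≈ 185.51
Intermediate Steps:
Q = 127 (Q = -4 + 131 = 127)
K(S) = S + S² (K(S) = S² + S = S + S²)
G(m) = 127 + m (G(m) = m + 127 = 127 + m)
40216/G(K(9)) + 3002/16695 = 40216/(127 + 9*(1 + 9)) + 3002/16695 = 40216/(127 + 9*10) + 3002*(1/16695) = 40216/(127 + 90) + 3002/16695 = 40216/217 + 3002/16695 = 96008222/517545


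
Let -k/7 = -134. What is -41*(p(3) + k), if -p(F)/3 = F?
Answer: -38089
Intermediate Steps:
k = 938 (k = -7*(-134) = 938)
p(F) = -3*F
-41*(p(3) + k) = -41*(-3*3 + 938) = -41*(-9 + 938) = -41*929 = -38089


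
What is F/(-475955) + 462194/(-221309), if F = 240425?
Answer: -54638352319/21066625019 ≈ -2.5936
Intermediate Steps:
F/(-475955) + 462194/(-221309) = 240425/(-475955) + 462194/(-221309) = 240425*(-1/475955) + 462194*(-1/221309) = -48085/95191 - 462194/221309 = -54638352319/21066625019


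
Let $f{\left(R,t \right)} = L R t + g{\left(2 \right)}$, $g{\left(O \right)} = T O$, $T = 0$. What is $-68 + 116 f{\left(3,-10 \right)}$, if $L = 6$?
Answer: $-20948$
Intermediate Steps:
$g{\left(O \right)} = 0$ ($g{\left(O \right)} = 0 O = 0$)
$f{\left(R,t \right)} = 6 R t$ ($f{\left(R,t \right)} = 6 R t + 0 = 6 R t$)
$-68 + 116 f{\left(3,-10 \right)} = -68 + 116 \cdot 6 \cdot 3 \left(-10\right) = -68 + 116 \left(-180\right) = -68 - 20880 = -20948$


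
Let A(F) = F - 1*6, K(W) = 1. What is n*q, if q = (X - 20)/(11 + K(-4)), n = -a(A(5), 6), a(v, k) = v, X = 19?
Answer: -1/12 ≈ -0.083333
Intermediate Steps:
A(F) = -6 + F (A(F) = F - 6 = -6 + F)
n = 1 (n = -(-6 + 5) = -1*(-1) = 1)
q = -1/12 (q = (19 - 20)/(11 + 1) = -1/12 ≈ -0.083333)
n*q = 1*(-1/12) = -1/12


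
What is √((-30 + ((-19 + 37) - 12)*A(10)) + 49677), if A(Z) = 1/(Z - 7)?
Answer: √49649 ≈ 222.82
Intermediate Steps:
A(Z) = 1/(-7 + Z)
√((-30 + ((-19 + 37) - 12)*A(10)) + 49677) = √((-30 + ((-19 + 37) - 12)/(-7 + 10)) + 49677) = √((-30 + (18 - 12)/3) + 49677) = √((-30 + 6*(⅓)) + 49677) = √((-30 + 2) + 49677) = √(-28 + 49677) = √49649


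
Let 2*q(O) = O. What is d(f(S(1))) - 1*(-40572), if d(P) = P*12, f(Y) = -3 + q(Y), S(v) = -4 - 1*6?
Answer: 40476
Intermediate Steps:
q(O) = O/2
S(v) = -10 (S(v) = -4 - 6 = -10)
f(Y) = -3 + Y/2
d(P) = 12*P
d(f(S(1))) - 1*(-40572) = 12*(-3 + (½)*(-10)) - 1*(-40572) = 12*(-3 - 5) + 40572 = 12*(-8) + 40572 = -96 + 40572 = 40476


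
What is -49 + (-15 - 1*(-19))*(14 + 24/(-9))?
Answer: -11/3 ≈ -3.6667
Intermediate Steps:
-49 + (-15 - 1*(-19))*(14 + 24/(-9)) = -49 + (-15 + 19)*(14 + 24*(-⅑)) = -49 + 4*(14 - 8/3) = -49 + 4*(34/3) = -49 + 136/3 = -11/3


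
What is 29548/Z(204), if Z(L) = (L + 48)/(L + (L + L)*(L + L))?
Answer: 410392172/21 ≈ 1.9542e+7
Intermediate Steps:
Z(L) = (48 + L)/(L + 4*L**2) (Z(L) = (48 + L)/(L + (2*L)*(2*L)) = (48 + L)/(L + 4*L**2))
29548/Z(204) = 29548/(((48 + 204)/(204*(1 + 4*204)))) = 29548/(((1/204)*252/(1 + 816))) = 29548/(((1/204)*252/817)) = 29548/(((1/204)*(1/817)*252)) = 29548/(21/13889) = 29548*(13889/21) = 410392172/21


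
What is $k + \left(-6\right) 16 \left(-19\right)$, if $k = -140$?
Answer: $1684$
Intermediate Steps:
$k + \left(-6\right) 16 \left(-19\right) = -140 + \left(-6\right) 16 \left(-19\right) = -140 - -1824 = -140 + 1824 = 1684$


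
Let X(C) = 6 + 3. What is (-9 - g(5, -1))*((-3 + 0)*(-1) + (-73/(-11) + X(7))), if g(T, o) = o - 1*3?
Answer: -1025/11 ≈ -93.182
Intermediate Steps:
X(C) = 9
g(T, o) = -3 + o (g(T, o) = o - 3 = -3 + o)
(-9 - g(5, -1))*((-3 + 0)*(-1) + (-73/(-11) + X(7))) = (-9 - (-3 - 1))*((-3 + 0)*(-1) + (-73/(-11) + 9)) = (-9 - 1*(-4))*(-3*(-1) + (-73*(-1/11) + 9)) = (-9 + 4)*(3 + (73/11 + 9)) = -5*(3 + 172/11) = -5*205/11 = -1025/11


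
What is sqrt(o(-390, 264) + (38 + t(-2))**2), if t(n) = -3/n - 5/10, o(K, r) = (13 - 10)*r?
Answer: 3*sqrt(257) ≈ 48.094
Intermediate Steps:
o(K, r) = 3*r
t(n) = -1/2 - 3/n (t(n) = -3/n - 5*1/10 = -3/n - 1/2 = -1/2 - 3/n)
sqrt(o(-390, 264) + (38 + t(-2))**2) = sqrt(3*264 + (38 + (1/2)*(-6 - 1*(-2))/(-2))**2) = sqrt(792 + (38 + (1/2)*(-1/2)*(-6 + 2))**2) = sqrt(792 + (38 + (1/2)*(-1/2)*(-4))**2) = sqrt(792 + (38 + 1)**2) = sqrt(792 + 39**2) = sqrt(792 + 1521) = sqrt(2313) = 3*sqrt(257)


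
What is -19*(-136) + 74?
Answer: 2658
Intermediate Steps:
-19*(-136) + 74 = 2584 + 74 = 2658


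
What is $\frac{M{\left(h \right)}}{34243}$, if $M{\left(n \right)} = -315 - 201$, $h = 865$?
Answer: $- \frac{516}{34243} \approx -0.015069$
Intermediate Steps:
$M{\left(n \right)} = -516$ ($M{\left(n \right)} = -315 - 201 = -516$)
$\frac{M{\left(h \right)}}{34243} = - \frac{516}{34243}$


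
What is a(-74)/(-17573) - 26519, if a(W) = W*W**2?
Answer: -465613163/17573 ≈ -26496.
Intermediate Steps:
a(W) = W**3
a(-74)/(-17573) - 26519 = (-74)**3/(-17573) - 26519 = -405224*(-1/17573) - 26519 = 405224/17573 - 26519 = -465613163/17573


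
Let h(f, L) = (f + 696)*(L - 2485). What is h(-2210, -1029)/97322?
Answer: 2660098/48661 ≈ 54.666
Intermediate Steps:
h(f, L) = (-2485 + L)*(696 + f) (h(f, L) = (696 + f)*(-2485 + L) = (-2485 + L)*(696 + f))
h(-2210, -1029)/97322 = (-1729560 - 2485*(-2210) + 696*(-1029) - 1029*(-2210))/97322 = (-1729560 + 5491850 - 716184 + 2274090)*(1/97322) = 5320196*(1/97322) = 2660098/48661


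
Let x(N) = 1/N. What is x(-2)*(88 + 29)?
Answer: -117/2 ≈ -58.500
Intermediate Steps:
x(-2)*(88 + 29) = (88 + 29)/(-2) = -½*117 = -117/2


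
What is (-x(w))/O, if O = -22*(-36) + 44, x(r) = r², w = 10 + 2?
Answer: -36/209 ≈ -0.17225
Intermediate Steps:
w = 12
O = 836 (O = 792 + 44 = 836)
(-x(w))/O = -1*12²/836 = -1*144*(1/836) = -144*1/836 = -36/209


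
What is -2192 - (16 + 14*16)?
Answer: -2432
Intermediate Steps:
-2192 - (16 + 14*16) = -2192 - (16 + 224) = -2192 - 1*240 = -2192 - 240 = -2432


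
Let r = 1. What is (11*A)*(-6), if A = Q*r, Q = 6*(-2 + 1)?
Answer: 396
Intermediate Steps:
Q = -6 (Q = 6*(-1) = -6)
A = -6 (A = -6*1 = -6)
(11*A)*(-6) = (11*(-6))*(-6) = -66*(-6) = 396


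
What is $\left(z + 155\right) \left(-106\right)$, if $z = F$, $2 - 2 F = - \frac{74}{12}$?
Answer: $- \frac{101177}{6} \approx -16863.0$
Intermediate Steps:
$F = \frac{49}{12}$ ($F = 1 - \frac{\left(-74\right) \frac{1}{12}}{2} = 1 - - \frac{37}{12} = 1 + \frac{37}{12} = \frac{49}{12} \approx 4.0833$)
$z = \frac{49}{12} \approx 4.0833$
$\left(z + 155\right) \left(-106\right) = \left(\frac{49}{12} + 155\right) \left(-106\right) = \frac{1909}{12} \left(-106\right) = - \frac{101177}{6}$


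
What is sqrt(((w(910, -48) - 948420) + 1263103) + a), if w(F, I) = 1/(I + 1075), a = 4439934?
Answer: 2*sqrt(1253708108705)/1027 ≈ 2180.5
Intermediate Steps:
w(F, I) = 1/(1075 + I)
sqrt(((w(910, -48) - 948420) + 1263103) + a) = sqrt(((1/(1075 - 48) - 948420) + 1263103) + 4439934) = sqrt(((1/1027 - 948420) + 1263103) + 4439934) = sqrt((-974027339/1027 + 1263103) + 4439934) = sqrt(323179442/1027 + 4439934) = sqrt(4882991660/1027) = 2*sqrt(1253708108705)/1027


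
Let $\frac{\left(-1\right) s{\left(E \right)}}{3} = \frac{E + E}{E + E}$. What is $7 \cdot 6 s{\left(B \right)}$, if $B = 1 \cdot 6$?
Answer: $-126$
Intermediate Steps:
$B = 6$
$s{\left(E \right)} = -3$ ($s{\left(E \right)} = - 3 \frac{E + E}{E + E} = - 3 \frac{2 E}{2 E} = - 3 \cdot 2 E \frac{1}{2 E} = \left(-3\right) 1 = -3$)
$7 \cdot 6 s{\left(B \right)} = 7 \cdot 6 \left(-3\right) = 42 \left(-3\right) = -126$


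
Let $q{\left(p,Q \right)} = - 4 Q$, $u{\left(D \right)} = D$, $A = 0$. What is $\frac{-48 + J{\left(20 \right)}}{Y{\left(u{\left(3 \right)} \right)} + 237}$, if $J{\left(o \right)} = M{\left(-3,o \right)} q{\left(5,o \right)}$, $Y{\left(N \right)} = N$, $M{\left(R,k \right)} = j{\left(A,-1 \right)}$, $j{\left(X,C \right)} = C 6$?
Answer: $\frac{9}{5} \approx 1.8$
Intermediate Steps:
$j{\left(X,C \right)} = 6 C$
$M{\left(R,k \right)} = -6$ ($M{\left(R,k \right)} = 6 \left(-1\right) = -6$)
$J{\left(o \right)} = 24 o$ ($J{\left(o \right)} = - 6 \left(- 4 o\right) = 24 o$)
$\frac{-48 + J{\left(20 \right)}}{Y{\left(u{\left(3 \right)} \right)} + 237} = \frac{-48 + 24 \cdot 20}{3 + 237} = \frac{-48 + 480}{240} = 432 \cdot \frac{1}{240} = \frac{9}{5}$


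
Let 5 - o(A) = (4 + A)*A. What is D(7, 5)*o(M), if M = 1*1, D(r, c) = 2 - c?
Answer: 0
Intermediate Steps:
M = 1
o(A) = 5 - A*(4 + A) (o(A) = 5 - (4 + A)*A = 5 - A*(4 + A))
D(7, 5)*o(M) = (2 - 1*5)*(5 - 1*1**2 - 4*1) = (2 - 5)*(5 - 1*1 - 4) = -3*(5 - 1 - 4) = -3*0 = 0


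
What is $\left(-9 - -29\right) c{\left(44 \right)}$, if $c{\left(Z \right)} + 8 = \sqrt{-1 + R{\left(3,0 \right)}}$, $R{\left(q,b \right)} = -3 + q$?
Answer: $-160 + 20 i \approx -160.0 + 20.0 i$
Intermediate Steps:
$c{\left(Z \right)} = -8 + i$ ($c{\left(Z \right)} = -8 + \sqrt{-1 + \left(-3 + 3\right)} = -8 + \sqrt{-1 + 0} = -8 + \sqrt{-1} = -8 + i$)
$\left(-9 - -29\right) c{\left(44 \right)} = \left(-9 - -29\right) \left(-8 + i\right) = \left(-9 + 29\right) \left(-8 + i\right) = 20 \left(-8 + i\right) = -160 + 20 i$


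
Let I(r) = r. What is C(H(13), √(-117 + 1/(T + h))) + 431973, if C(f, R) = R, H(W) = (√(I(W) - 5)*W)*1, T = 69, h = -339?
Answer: 431973 + I*√947730/90 ≈ 4.3197e+5 + 10.817*I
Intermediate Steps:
H(W) = W*√(-5 + W) (H(W) = (√(W - 5)*W)*1 = (√(-5 + W)*W)*1 = (W*√(-5 + W))*1 = W*√(-5 + W))
C(H(13), √(-117 + 1/(T + h))) + 431973 = √(-117 + 1/(69 - 339)) + 431973 = √(-117 + 1/(-270)) + 431973 = √(-117 - 1/270) + 431973 = √(-31591/270) + 431973 = I*√947730/90 + 431973 = 431973 + I*√947730/90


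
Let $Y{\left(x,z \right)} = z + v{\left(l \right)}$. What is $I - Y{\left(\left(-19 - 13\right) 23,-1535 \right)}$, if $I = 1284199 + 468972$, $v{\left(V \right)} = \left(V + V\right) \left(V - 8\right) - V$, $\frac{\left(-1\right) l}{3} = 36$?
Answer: $1729542$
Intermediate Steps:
$l = -108$ ($l = \left(-3\right) 36 = -108$)
$v{\left(V \right)} = - V + 2 V \left(-8 + V\right)$ ($v{\left(V \right)} = 2 V \left(-8 + V\right) - V = - V + 2 V \left(-8 + V\right)$)
$Y{\left(x,z \right)} = 25164 + z$ ($Y{\left(x,z \right)} = z - 108 \left(-17 + 2 \left(-108\right)\right) = z - 108 \left(-17 - 216\right) = z - -25164 = z + 25164 = 25164 + z$)
$I = 1753171$
$I - Y{\left(\left(-19 - 13\right) 23,-1535 \right)} = 1753171 - \left(25164 - 1535\right) = 1753171 - 23629 = 1729542$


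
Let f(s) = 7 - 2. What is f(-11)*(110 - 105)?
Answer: 25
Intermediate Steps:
f(s) = 5
f(-11)*(110 - 105) = 5*(110 - 105) = 5*5 = 25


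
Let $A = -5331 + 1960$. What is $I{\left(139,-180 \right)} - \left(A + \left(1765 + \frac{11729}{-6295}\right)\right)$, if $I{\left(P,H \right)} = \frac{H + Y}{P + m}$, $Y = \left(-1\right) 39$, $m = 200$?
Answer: $\frac{1143269852}{711335} \approx 1607.2$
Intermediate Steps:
$Y = -39$
$I{\left(P,H \right)} = \frac{-39 + H}{200 + P}$ ($I{\left(P,H \right)} = \frac{H - 39}{P + 200} = \frac{-39 + H}{200 + P}$)
$A = -3371$
$I{\left(139,-180 \right)} - \left(A + \left(1765 + \frac{11729}{-6295}\right)\right) = \frac{-39 - 180}{200 + 139} - \left(-3371 + \left(1765 + \frac{11729}{-6295}\right)\right) = \frac{1}{339} \left(-219\right) - \left(-3371 + \left(1765 + 11729 \left(- \frac{1}{6295}\right)\right)\right) = \frac{1}{339} \left(-219\right) - \left(-3371 + \left(1765 - \frac{11729}{6295}\right)\right) = - \frac{73}{113} - \left(-3371 + \frac{11098946}{6295}\right) = - \frac{73}{113} - - \frac{10121499}{6295} = - \frac{73}{113} + \frac{10121499}{6295} = \frac{1143269852}{711335}$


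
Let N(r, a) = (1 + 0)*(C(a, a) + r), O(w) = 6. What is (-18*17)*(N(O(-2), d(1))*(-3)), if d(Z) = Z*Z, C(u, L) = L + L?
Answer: 7344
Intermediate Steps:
C(u, L) = 2*L
d(Z) = Z**2
N(r, a) = r + 2*a (N(r, a) = (1 + 0)*(2*a + r) = 1*(r + 2*a) = r + 2*a)
(-18*17)*(N(O(-2), d(1))*(-3)) = (-18*17)*((6 + 2*1**2)*(-3)) = -306*(6 + 2*1)*(-3) = -306*(6 + 2)*(-3) = -2448*(-3) = -306*(-24) = 7344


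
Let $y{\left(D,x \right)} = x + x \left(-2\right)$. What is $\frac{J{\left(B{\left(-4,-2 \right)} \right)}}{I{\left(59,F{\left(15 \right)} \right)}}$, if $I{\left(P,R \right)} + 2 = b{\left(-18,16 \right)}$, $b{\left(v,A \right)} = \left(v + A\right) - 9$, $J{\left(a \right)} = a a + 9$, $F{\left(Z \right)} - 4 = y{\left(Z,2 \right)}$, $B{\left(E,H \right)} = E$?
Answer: $- \frac{25}{13} \approx -1.9231$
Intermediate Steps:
$y{\left(D,x \right)} = - x$ ($y{\left(D,x \right)} = x - 2 x = - x$)
$F{\left(Z \right)} = 2$ ($F{\left(Z \right)} = 4 - 2 = 2$)
$J{\left(a \right)} = 9 + a^{2}$ ($J{\left(a \right)} = a^{2} + 9 = 9 + a^{2}$)
$b{\left(v,A \right)} = -9 + A + v$ ($b{\left(v,A \right)} = \left(A + v\right) - 9 = -9 + A + v$)
$I{\left(P,R \right)} = -13$ ($I{\left(P,R \right)} = -2 - 11 = -13$)
$\frac{J{\left(B{\left(-4,-2 \right)} \right)}}{I{\left(59,F{\left(15 \right)} \right)}} = \frac{9 + \left(-4\right)^{2}}{-13} = \left(9 + 16\right) \left(- \frac{1}{13}\right) = 25 \left(- \frac{1}{13}\right) = - \frac{25}{13}$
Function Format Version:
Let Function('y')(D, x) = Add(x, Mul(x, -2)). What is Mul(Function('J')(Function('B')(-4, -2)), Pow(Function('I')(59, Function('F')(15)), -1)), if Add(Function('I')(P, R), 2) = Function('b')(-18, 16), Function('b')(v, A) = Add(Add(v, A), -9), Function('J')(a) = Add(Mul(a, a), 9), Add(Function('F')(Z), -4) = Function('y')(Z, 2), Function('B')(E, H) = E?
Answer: Rational(-25, 13) ≈ -1.9231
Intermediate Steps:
Function('y')(D, x) = Mul(-1, x) (Function('y')(D, x) = Add(x, Mul(-2, x)) = Mul(-1, x))
Function('F')(Z) = 2 (Function('F')(Z) = Add(4, Mul(-1, 2)) = Add(4, -2) = 2)
Function('J')(a) = Add(9, Pow(a, 2)) (Function('J')(a) = Add(Pow(a, 2), 9) = Add(9, Pow(a, 2)))
Function('b')(v, A) = Add(-9, A, v) (Function('b')(v, A) = Add(Add(A, v), -9) = Add(-9, A, v))
Function('I')(P, R) = -13 (Function('I')(P, R) = Add(-2, Add(-9, 16, -18)) = Add(-2, -11) = -13)
Mul(Function('J')(Function('B')(-4, -2)), Pow(Function('I')(59, Function('F')(15)), -1)) = Mul(Add(9, Pow(-4, 2)), Pow(-13, -1)) = Mul(Add(9, 16), Rational(-1, 13)) = Mul(25, Rational(-1, 13)) = Rational(-25, 13)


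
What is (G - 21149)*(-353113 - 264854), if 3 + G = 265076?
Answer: -150736982508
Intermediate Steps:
G = 265073 (G = -3 + 265076 = 265073)
(G - 21149)*(-353113 - 264854) = (265073 - 21149)*(-353113 - 264854) = 243924*(-617967) = -150736982508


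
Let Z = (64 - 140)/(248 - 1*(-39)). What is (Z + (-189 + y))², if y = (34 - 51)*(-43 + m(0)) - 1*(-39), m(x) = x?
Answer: 27779222241/82369 ≈ 3.3725e+5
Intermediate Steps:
y = 770 (y = (34 - 51)*(-43 + 0) - 1*(-39) = -17*(-43) + 39 = 731 + 39 = 770)
Z = -76/287 (Z = -76/(248 + 39) = -76/287 ≈ -0.26481)
(Z + (-189 + y))² = (-76/287 + (-189 + 770))² = (-76/287 + 581)² = (166671/287)² = 27779222241/82369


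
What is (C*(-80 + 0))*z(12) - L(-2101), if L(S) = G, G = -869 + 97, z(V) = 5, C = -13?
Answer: 5972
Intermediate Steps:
G = -772
L(S) = -772
(C*(-80 + 0))*z(12) - L(-2101) = -13*(-80 + 0)*5 - 1*(-772) = -13*(-80)*5 + 772 = 1040*5 + 772 = 5200 + 772 = 5972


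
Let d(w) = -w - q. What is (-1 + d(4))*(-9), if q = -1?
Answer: 36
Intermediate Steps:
d(w) = 1 - w (d(w) = -w - 1*(-1) = -w + 1 = 1 - w)
(-1 + d(4))*(-9) = (-1 + (1 - 1*4))*(-9) = (-1 + (1 - 4))*(-9) = (-1 - 3)*(-9) = -4*(-9) = 36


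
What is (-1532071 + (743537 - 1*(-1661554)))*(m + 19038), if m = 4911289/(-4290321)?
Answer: 71303227464955180/4290321 ≈ 1.6620e+10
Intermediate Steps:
m = -4911289/4290321 (m = 4911289*(-1/4290321) = -4911289/4290321 ≈ -1.1447)
(-1532071 + (743537 - 1*(-1661554)))*(m + 19038) = (-1532071 + (743537 - 1*(-1661554)))*(-4911289/4290321 + 19038) = (-1532071 + (743537 + 1661554))*(81674219909/4290321) = (-1532071 + 2405091)*(81674219909/4290321) = 873020*(81674219909/4290321) = 71303227464955180/4290321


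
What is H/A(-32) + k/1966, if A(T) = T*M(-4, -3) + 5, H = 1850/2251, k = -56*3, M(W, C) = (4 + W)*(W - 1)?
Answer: 174626/2212733 ≈ 0.078919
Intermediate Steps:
M(W, C) = (-1 + W)*(4 + W) (M(W, C) = (4 + W)*(-1 + W) = (-1 + W)*(4 + W))
k = -168
H = 1850/2251 (H = 1850*(1/2251) = 1850/2251 ≈ 0.82186)
A(T) = 5 (A(T) = T*(-4 + (-4)² + 3*(-4)) + 5 = T*(-4 + 16 - 12) + 5 = T*0 + 5 = 0 + 5 = 5)
H/A(-32) + k/1966 = (1850/2251)/5 - 168/1966 = (1850/2251)*(⅕) - 168*1/1966 = 370/2251 - 84/983 = 174626/2212733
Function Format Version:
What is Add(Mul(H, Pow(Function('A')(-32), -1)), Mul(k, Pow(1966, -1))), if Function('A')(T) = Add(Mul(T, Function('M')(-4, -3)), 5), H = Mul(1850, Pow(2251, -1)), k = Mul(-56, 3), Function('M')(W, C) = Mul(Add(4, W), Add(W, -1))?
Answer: Rational(174626, 2212733) ≈ 0.078919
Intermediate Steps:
Function('M')(W, C) = Mul(Add(-1, W), Add(4, W)) (Function('M')(W, C) = Mul(Add(4, W), Add(-1, W)) = Mul(Add(-1, W), Add(4, W)))
k = -168
H = Rational(1850, 2251) (H = Mul(1850, Rational(1, 2251)) = Rational(1850, 2251) ≈ 0.82186)
Function('A')(T) = 5 (Function('A')(T) = Add(Mul(T, Add(-4, Pow(-4, 2), Mul(3, -4))), 5) = Add(Mul(T, Add(-4, 16, -12)), 5) = Add(Mul(T, 0), 5) = Add(0, 5) = 5)
Add(Mul(H, Pow(Function('A')(-32), -1)), Mul(k, Pow(1966, -1))) = Add(Mul(Rational(1850, 2251), Pow(5, -1)), Mul(-168, Pow(1966, -1))) = Add(Mul(Rational(1850, 2251), Rational(1, 5)), Mul(-168, Rational(1, 1966))) = Add(Rational(370, 2251), Rational(-84, 983)) = Rational(174626, 2212733)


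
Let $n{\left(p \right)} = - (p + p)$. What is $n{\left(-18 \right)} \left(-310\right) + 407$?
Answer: $-10753$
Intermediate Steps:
$n{\left(p \right)} = - 2 p$
$n{\left(-18 \right)} \left(-310\right) + 407 = \left(-2\right) \left(-18\right) \left(-310\right) + 407 = 36 \left(-310\right) + 407 = -11160 + 407 = -10753$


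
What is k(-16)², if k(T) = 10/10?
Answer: 1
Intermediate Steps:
k(T) = 1 (k(T) = 10*(⅒) = 1)
k(-16)² = 1² = 1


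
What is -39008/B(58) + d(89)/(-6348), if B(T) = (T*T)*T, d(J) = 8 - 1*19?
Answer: -30684569/154821372 ≈ -0.19819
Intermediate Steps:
d(J) = -11 (d(J) = 8 - 19 = -11)
B(T) = T³ (B(T) = T²*T = T³)
-39008/B(58) + d(89)/(-6348) = -39008/(58³) - 11/(-6348) = -39008/195112 - 11*(-1/6348) = -39008*1/195112 + 11/6348 = -4876/24389 + 11/6348 = -30684569/154821372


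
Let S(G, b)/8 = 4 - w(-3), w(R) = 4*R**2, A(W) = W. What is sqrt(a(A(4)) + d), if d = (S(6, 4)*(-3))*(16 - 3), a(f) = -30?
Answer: 3*sqrt(1106) ≈ 99.770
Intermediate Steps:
S(G, b) = -256 (S(G, b) = 8*(4 - 4*(-3)**2) = 8*(4 - 4*9) = 8*(4 - 1*36) = 8*(4 - 36) = 8*(-32) = -256)
d = 9984 (d = (-256*(-3))*(16 - 3) = 768*13 = 9984)
sqrt(a(A(4)) + d) = sqrt(-30 + 9984) = sqrt(9954) = 3*sqrt(1106)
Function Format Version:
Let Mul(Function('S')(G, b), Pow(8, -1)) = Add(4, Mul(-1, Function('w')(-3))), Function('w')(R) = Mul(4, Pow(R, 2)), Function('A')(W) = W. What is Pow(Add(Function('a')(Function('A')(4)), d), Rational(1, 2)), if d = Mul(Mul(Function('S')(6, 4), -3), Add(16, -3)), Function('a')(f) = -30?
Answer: Mul(3, Pow(1106, Rational(1, 2))) ≈ 99.770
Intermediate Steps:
Function('S')(G, b) = -256 (Function('S')(G, b) = Mul(8, Add(4, Mul(-1, Mul(4, Pow(-3, 2))))) = Mul(8, Add(4, Mul(-1, Mul(4, 9)))) = Mul(8, Add(4, Mul(-1, 36))) = Mul(8, Add(4, -36)) = Mul(8, -32) = -256)
d = 9984 (d = Mul(Mul(-256, -3), Add(16, -3)) = Mul(768, 13) = 9984)
Pow(Add(Function('a')(Function('A')(4)), d), Rational(1, 2)) = Pow(Add(-30, 9984), Rational(1, 2)) = Pow(9954, Rational(1, 2)) = Mul(3, Pow(1106, Rational(1, 2)))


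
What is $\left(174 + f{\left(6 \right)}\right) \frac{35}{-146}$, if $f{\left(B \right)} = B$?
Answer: $- \frac{3150}{73} \approx -43.151$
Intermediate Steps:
$\left(174 + f{\left(6 \right)}\right) \frac{35}{-146} = \left(174 + 6\right) \frac{35}{-146} = 180 \cdot 35 \left(- \frac{1}{146}\right) = 180 \left(- \frac{35}{146}\right) = - \frac{3150}{73}$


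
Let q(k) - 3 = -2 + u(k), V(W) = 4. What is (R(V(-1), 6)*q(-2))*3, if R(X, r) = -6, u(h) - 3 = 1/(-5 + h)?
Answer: -486/7 ≈ -69.429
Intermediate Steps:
u(h) = 3 + 1/(-5 + h)
q(k) = 1 + (-14 + 3*k)/(-5 + k) (q(k) = 3 + (-2 + (-14 + 3*k)/(-5 + k)) = 1 + (-14 + 3*k)/(-5 + k))
(R(V(-1), 6)*q(-2))*3 = -6*(-19 + 4*(-2))/(-5 - 2)*3 = -6*(-19 - 8)/(-7)*3 = -(-6)*(-27)/7*3 = -6*27/7*3 = -162/7*3 = -486/7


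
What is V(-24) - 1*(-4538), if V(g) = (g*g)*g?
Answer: -9286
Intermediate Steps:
V(g) = g³ (V(g) = g²*g = g³)
V(-24) - 1*(-4538) = (-24)³ - 1*(-4538) = -13824 + 4538 = -9286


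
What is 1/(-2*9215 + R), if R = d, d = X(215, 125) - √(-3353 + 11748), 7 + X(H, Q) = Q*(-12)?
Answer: -19937/397475574 + √8395/397475574 ≈ -4.9929e-5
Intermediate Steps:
X(H, Q) = -7 - 12*Q (X(H, Q) = -7 + Q*(-12) = -7 - 12*Q)
d = -1507 - √8395 (d = (-7 - 12*125) - √(-3353 + 11748) = (-7 - 1500) - √8395 = -1507 - √8395 ≈ -1598.6)
R = -1507 - √8395 ≈ -1598.6
1/(-2*9215 + R) = 1/(-2*9215 + (-1507 - √8395)) = 1/(-18430 + (-1507 - √8395)) = 1/(-19937 - √8395)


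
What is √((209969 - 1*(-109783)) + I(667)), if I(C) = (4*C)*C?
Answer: 2*√524827 ≈ 1448.9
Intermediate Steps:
I(C) = 4*C²
√((209969 - 1*(-109783)) + I(667)) = √((209969 - 1*(-109783)) + 4*667²) = √((209969 + 109783) + 4*444889) = √(319752 + 1779556) = √2099308 = 2*√524827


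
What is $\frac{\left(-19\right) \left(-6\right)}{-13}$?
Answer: $- \frac{114}{13} \approx -8.7692$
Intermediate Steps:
$\frac{\left(-19\right) \left(-6\right)}{-13} = 114 \left(- \frac{1}{13}\right) = - \frac{114}{13}$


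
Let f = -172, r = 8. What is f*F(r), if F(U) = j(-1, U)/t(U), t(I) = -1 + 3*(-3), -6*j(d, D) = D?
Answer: -344/15 ≈ -22.933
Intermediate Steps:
j(d, D) = -D/6
t(I) = -10 (t(I) = -1 - 9 = -10)
F(U) = U/60 (F(U) = -U/6/(-10) = -U/6*(-⅒) = U/60)
f*F(r) = -43*8/15 = -172*2/15 = -344/15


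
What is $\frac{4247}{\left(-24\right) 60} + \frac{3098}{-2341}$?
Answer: $- \frac{14403347}{3371040} \approx -4.2727$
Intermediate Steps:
$\frac{4247}{\left(-24\right) 60} + \frac{3098}{-2341} = \frac{4247}{-1440} + 3098 \left(- \frac{1}{2341}\right) = 4247 \left(- \frac{1}{1440}\right) - \frac{3098}{2341} = - \frac{4247}{1440} - \frac{3098}{2341} = - \frac{14403347}{3371040}$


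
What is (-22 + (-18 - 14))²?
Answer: 2916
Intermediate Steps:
(-22 + (-18 - 14))² = (-22 - 32)² = (-54)² = 2916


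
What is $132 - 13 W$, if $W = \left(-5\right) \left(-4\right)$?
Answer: $-128$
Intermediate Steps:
$W = 20$
$132 - 13 W = 132 - 260 = -128$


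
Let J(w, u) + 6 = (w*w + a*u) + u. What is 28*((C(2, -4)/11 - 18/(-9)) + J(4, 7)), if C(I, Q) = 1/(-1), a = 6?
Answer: 18760/11 ≈ 1705.5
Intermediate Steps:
C(I, Q) = -1
J(w, u) = -6 + w² + 7*u (J(w, u) = -6 + ((w*w + 6*u) + u) = -6 + ((w² + 6*u) + u) = -6 + (w² + 7*u) = -6 + w² + 7*u)
28*((C(2, -4)/11 - 18/(-9)) + J(4, 7)) = 28*((-1/11 - 18/(-9)) + (-6 + 4² + 7*7)) = 28*((-1*1/11 - 18*(-⅑)) + (-6 + 16 + 49)) = 28*((-1/11 + 2) + 59) = 28*(21/11 + 59) = 28*(670/11) = 18760/11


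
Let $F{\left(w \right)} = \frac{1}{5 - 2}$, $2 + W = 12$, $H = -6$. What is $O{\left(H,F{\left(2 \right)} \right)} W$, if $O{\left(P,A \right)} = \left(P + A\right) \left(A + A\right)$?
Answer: $- \frac{340}{9} \approx -37.778$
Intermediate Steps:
$W = 10$ ($W = -2 + 12 = 10$)
$F{\left(w \right)} = \frac{1}{3}$
$O{\left(P,A \right)} = 2 A \left(A + P\right)$ ($O{\left(P,A \right)} = \left(A + P\right) 2 A = 2 A \left(A + P\right)$)
$O{\left(H,F{\left(2 \right)} \right)} W = 2 \cdot \frac{1}{3} \left(\frac{1}{3} - 6\right) 10 = 2 \cdot \frac{1}{3} \left(- \frac{17}{3}\right) 10 = \left(- \frac{34}{9}\right) 10 = - \frac{340}{9}$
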